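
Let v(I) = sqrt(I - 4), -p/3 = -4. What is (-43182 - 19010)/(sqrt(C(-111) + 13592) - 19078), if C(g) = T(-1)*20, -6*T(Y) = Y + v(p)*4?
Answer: 62192/(19078 - sqrt(40786/3 - 80*sqrt(2)/3)) ≈ 3.2799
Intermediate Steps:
p = 12 (p = -3*(-4) = 12)
v(I) = sqrt(-4 + I)
T(Y) = -4*sqrt(2)/3 - Y/6 (T(Y) = -(Y + sqrt(-4 + 12)*4)/6 = -(Y + sqrt(8)*4)/6 = -(Y + (2*sqrt(2))*4)/6 = -(Y + 8*sqrt(2))/6 = -4*sqrt(2)/3 - Y/6)
C(g) = 10/3 - 80*sqrt(2)/3 (C(g) = (-4*sqrt(2)/3 - 1/6*(-1))*20 = (-4*sqrt(2)/3 + 1/6)*20 = (1/6 - 4*sqrt(2)/3)*20 = 10/3 - 80*sqrt(2)/3)
(-43182 - 19010)/(sqrt(C(-111) + 13592) - 19078) = (-43182 - 19010)/(sqrt((10/3 - 80*sqrt(2)/3) + 13592) - 19078) = -62192/(sqrt(40786/3 - 80*sqrt(2)/3) - 19078) = -62192/(-19078 + sqrt(40786/3 - 80*sqrt(2)/3))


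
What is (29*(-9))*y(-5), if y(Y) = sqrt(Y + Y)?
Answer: -261*I*sqrt(10) ≈ -825.35*I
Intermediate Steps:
y(Y) = sqrt(2)*sqrt(Y) (y(Y) = sqrt(2*Y) = sqrt(2)*sqrt(Y))
(29*(-9))*y(-5) = (29*(-9))*(sqrt(2)*sqrt(-5)) = -261*sqrt(2)*I*sqrt(5) = -261*I*sqrt(10)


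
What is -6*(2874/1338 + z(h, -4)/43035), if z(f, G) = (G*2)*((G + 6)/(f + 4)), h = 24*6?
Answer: -1525416826/118360595 ≈ -12.888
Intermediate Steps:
h = 144
z(f, G) = 2*G*(6 + G)/(4 + f) (z(f, G) = (2*G)*((6 + G)/(4 + f)) = 2*G*(6 + G)/(4 + f))
-6*(2874/1338 + z(h, -4)/43035) = -6*(2874/1338 + (2*(-4)*(6 - 4)/(4 + 144))/43035) = -6*(2874*(1/1338) + (2*(-4)*2/148)*(1/43035)) = -6*(479/223 + (2*(-4)*(1/148)*2)*(1/43035)) = -6*(479/223 - 4/37*1/43035) = -6*(479/223 - 4/1592295) = -6*762708413/355081785 = -1525416826/118360595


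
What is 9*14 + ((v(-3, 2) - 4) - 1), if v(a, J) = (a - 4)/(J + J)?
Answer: 477/4 ≈ 119.25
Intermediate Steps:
v(a, J) = (-4 + a)/(2*J) (v(a, J) = (-4 + a)/((2*J)) = (-4 + a)*(1/(2*J)) = (-4 + a)/(2*J))
9*14 + ((v(-3, 2) - 4) - 1) = 9*14 + (((½)*(-4 - 3)/2 - 4) - 1) = 126 + (((½)*(½)*(-7) - 4) - 1) = 126 + ((-7/4 - 4) - 1) = 126 + (-23/4 - 1) = 126 - 27/4 = 477/4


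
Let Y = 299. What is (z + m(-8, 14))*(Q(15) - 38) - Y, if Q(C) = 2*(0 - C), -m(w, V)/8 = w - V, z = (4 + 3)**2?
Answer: -15599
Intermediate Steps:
z = 49 (z = 7**2 = 49)
m(w, V) = -8*w + 8*V (m(w, V) = -8*(w - V) = -8*w + 8*V)
Q(C) = -2*C (Q(C) = 2*(-C) = -2*C)
(z + m(-8, 14))*(Q(15) - 38) - Y = (49 + (-8*(-8) + 8*14))*(-2*15 - 38) - 1*299 = (49 + (64 + 112))*(-30 - 38) - 299 = (49 + 176)*(-68) - 299 = 225*(-68) - 299 = -15300 - 299 = -15599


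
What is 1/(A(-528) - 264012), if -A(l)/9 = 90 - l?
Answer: -1/269574 ≈ -3.7096e-6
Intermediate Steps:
A(l) = -810 + 9*l (A(l) = -9*(90 - l) = -810 + 9*l)
1/(A(-528) - 264012) = 1/((-810 + 9*(-528)) - 264012) = 1/((-810 - 4752) - 264012) = 1/(-5562 - 264012) = 1/(-269574) = -1/269574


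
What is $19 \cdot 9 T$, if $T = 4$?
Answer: $684$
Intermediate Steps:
$19 \cdot 9 T = 19 \cdot 9 \cdot 4 = 171 \cdot 4 = 684$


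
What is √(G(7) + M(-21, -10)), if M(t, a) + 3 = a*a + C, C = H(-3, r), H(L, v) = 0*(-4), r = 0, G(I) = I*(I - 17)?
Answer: 3*√3 ≈ 5.1962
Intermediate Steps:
G(I) = I*(-17 + I)
H(L, v) = 0
C = 0
M(t, a) = -3 + a² (M(t, a) = -3 + (a*a + 0) = -3 + (a² + 0) = -3 + a²)
√(G(7) + M(-21, -10)) = √(7*(-17 + 7) + (-3 + (-10)²)) = √(7*(-10) + (-3 + 100)) = √(-70 + 97) = √27 = 3*√3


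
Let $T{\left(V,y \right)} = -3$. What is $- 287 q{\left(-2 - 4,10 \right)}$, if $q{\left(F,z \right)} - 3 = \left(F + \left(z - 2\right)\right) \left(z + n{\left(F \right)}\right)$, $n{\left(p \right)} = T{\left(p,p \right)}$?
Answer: $-4879$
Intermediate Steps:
$n{\left(p \right)} = -3$
$q{\left(F,z \right)} = 3 + \left(-3 + z\right) \left(-2 + F + z\right)$ ($q{\left(F,z \right)} = 3 + \left(F + \left(z - 2\right)\right) \left(z - 3\right) = 3 + \left(F + \left(-2 + z\right)\right) \left(-3 + z\right) = 3 + \left(-2 + F + z\right) \left(-3 + z\right) = 3 + \left(-3 + z\right) \left(-2 + F + z\right)$)
$- 287 q{\left(-2 - 4,10 \right)} = - 287 \left(9 + 10^{2} - 50 - 3 \left(-2 - 4\right) + \left(-2 - 4\right) 10\right) = - 287 \left(9 + 100 - 50 - 3 \left(-2 - 4\right) + \left(-2 - 4\right) 10\right) = - 287 \left(9 + 100 - 50 - -18 - 60\right) = - 287 \left(9 + 100 - 50 + 18 - 60\right) = \left(-287\right) 17 = -4879$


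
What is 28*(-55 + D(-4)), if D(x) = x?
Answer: -1652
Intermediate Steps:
28*(-55 + D(-4)) = 28*(-55 - 4) = 28*(-59) = -1652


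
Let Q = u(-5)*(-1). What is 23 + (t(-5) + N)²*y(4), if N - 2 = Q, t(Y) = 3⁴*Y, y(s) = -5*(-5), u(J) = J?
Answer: 3960123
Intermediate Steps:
y(s) = 25
Q = 5 (Q = -5*(-1) = 5)
t(Y) = 81*Y
N = 7 (N = 2 + 5 = 7)
23 + (t(-5) + N)²*y(4) = 23 + (81*(-5) + 7)²*25 = 23 + (-405 + 7)²*25 = 23 + (-398)²*25 = 23 + 158404*25 = 23 + 3960100 = 3960123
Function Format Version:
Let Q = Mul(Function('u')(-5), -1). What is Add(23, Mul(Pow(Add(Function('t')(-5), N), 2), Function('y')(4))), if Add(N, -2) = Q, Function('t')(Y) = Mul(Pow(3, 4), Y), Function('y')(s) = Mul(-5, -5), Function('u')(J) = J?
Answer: 3960123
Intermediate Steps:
Function('y')(s) = 25
Q = 5 (Q = Mul(-5, -1) = 5)
Function('t')(Y) = Mul(81, Y)
N = 7 (N = Add(2, 5) = 7)
Add(23, Mul(Pow(Add(Function('t')(-5), N), 2), Function('y')(4))) = Add(23, Mul(Pow(Add(Mul(81, -5), 7), 2), 25)) = Add(23, Mul(Pow(Add(-405, 7), 2), 25)) = Add(23, Mul(Pow(-398, 2), 25)) = Add(23, Mul(158404, 25)) = Add(23, 3960100) = 3960123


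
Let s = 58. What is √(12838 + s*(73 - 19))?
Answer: √15970 ≈ 126.37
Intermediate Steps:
√(12838 + s*(73 - 19)) = √(12838 + 58*(73 - 19)) = √(12838 + 58*54) = √(12838 + 3132) = √15970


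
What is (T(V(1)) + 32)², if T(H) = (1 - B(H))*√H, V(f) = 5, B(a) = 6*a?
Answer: 5229 - 1856*√5 ≈ 1078.9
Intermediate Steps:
T(H) = √H*(1 - 6*H) (T(H) = (1 - 6*H)*√H = √H*(1 - 6*H))
(T(V(1)) + 32)² = (√5*(1 - 6*5) + 32)² = (√5*(1 - 30) + 32)² = (√5*(-29) + 32)² = (-29*√5 + 32)² = (32 - 29*√5)²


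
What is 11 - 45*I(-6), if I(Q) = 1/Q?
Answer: 37/2 ≈ 18.500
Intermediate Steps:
11 - 45*I(-6) = 11 - 45/(-6) = 11 - 45*(-⅙) = 11 + 15/2 = 37/2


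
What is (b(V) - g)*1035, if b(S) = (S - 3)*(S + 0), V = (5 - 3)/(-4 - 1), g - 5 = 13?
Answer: -86112/5 ≈ -17222.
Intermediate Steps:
g = 18 (g = 5 + 13 = 18)
V = -⅖ (V = 2/(-5) = 2*(-⅕) = -⅖ ≈ -0.40000)
b(S) = S*(-3 + S) (b(S) = (-3 + S)*S = S*(-3 + S))
(b(V) - g)*1035 = (-2*(-3 - ⅖)/5 - 1*18)*1035 = (-⅖*(-17/5) - 18)*1035 = (34/25 - 18)*1035 = -416/25*1035 = -86112/5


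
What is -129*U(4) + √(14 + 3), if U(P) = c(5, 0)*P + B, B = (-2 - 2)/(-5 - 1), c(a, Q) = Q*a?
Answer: -86 + √17 ≈ -81.877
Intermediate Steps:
B = ⅔ (B = -4/(-6) = -4*(-⅙) = ⅔ ≈ 0.66667)
U(P) = ⅔ (U(P) = (0*5)*P + ⅔ = 0*P + ⅔ = 0 + ⅔ = ⅔)
-129*U(4) + √(14 + 3) = -129*⅔ + √(14 + 3) = -86 + √17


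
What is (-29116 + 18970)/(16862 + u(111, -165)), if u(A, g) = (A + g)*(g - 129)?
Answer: -5073/16369 ≈ -0.30992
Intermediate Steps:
u(A, g) = (-129 + g)*(A + g) (u(A, g) = (A + g)*(-129 + g) = (-129 + g)*(A + g))
(-29116 + 18970)/(16862 + u(111, -165)) = (-29116 + 18970)/(16862 + ((-165)² - 129*111 - 129*(-165) + 111*(-165))) = -10146/(16862 + (27225 - 14319 + 21285 - 18315)) = -10146/(16862 + 15876) = -10146/32738 = -10146*1/32738 = -5073/16369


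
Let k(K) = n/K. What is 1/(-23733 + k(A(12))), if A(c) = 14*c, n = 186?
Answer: -28/664493 ≈ -4.2137e-5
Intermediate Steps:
k(K) = 186/K
1/(-23733 + k(A(12))) = 1/(-23733 + 186/((14*12))) = 1/(-23733 + 186/168) = 1/(-23733 + 186*(1/168)) = 1/(-23733 + 31/28) = 1/(-664493/28) = -28/664493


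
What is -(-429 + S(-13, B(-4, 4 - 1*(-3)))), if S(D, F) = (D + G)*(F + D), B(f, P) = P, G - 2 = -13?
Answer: 285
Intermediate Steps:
G = -11 (G = 2 - 13 = -11)
S(D, F) = (-11 + D)*(D + F) (S(D, F) = (D - 11)*(F + D) = (-11 + D)*(D + F))
-(-429 + S(-13, B(-4, 4 - 1*(-3)))) = -(-429 + ((-13)**2 - 11*(-13) - 11*(4 - 1*(-3)) - 13*(4 - 1*(-3)))) = -(-429 + (169 + 143 - 11*(4 + 3) - 13*(4 + 3))) = -(-429 + (169 + 143 - 11*7 - 13*7)) = -(-429 + (169 + 143 - 77 - 91)) = -(-429 + 144) = -1*(-285) = 285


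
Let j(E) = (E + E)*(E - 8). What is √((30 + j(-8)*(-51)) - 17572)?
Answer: I*√30598 ≈ 174.92*I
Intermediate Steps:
j(E) = 2*E*(-8 + E) (j(E) = (2*E)*(-8 + E) = 2*E*(-8 + E))
√((30 + j(-8)*(-51)) - 17572) = √((30 + (2*(-8)*(-8 - 8))*(-51)) - 17572) = √((30 + (2*(-8)*(-16))*(-51)) - 17572) = √((30 + 256*(-51)) - 17572) = √((30 - 13056) - 17572) = √(-13026 - 17572) = √(-30598) = I*√30598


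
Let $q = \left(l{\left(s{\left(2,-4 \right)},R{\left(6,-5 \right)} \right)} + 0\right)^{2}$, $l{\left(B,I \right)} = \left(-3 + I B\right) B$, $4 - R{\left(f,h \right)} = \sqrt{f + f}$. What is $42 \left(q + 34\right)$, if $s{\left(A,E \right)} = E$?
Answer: $373044 - 204288 \sqrt{3} \approx 19207.0$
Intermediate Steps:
$R{\left(f,h \right)} = 4 - \sqrt{2} \sqrt{f}$ ($R{\left(f,h \right)} = 4 - \sqrt{f + f} = 4 - \sqrt{2 f} = 4 - \sqrt{2} \sqrt{f}$)
$l{\left(B,I \right)} = B \left(-3 + B I\right)$ ($l{\left(B,I \right)} = \left(-3 + B I\right) B = B \left(-3 + B I\right)$)
$q = \left(76 - 32 \sqrt{3}\right)^{2}$ ($q = \left(- 4 \left(-3 - 4 \left(4 - \sqrt{2} \sqrt{6}\right)\right) + 0\right)^{2} = \left(- 4 \left(-3 - 4 \left(4 - 2 \sqrt{3}\right)\right) + 0\right)^{2} = \left(- 4 \left(-3 - \left(16 - 8 \sqrt{3}\right)\right) + 0\right)^{2} = \left(- 4 \left(-19 + 8 \sqrt{3}\right) + 0\right)^{2} = \left(\left(76 - 32 \sqrt{3}\right) + 0\right)^{2} = \left(76 - 32 \sqrt{3}\right)^{2} \approx 423.3$)
$42 \left(q + 34\right) = 42 \left(\left(8848 - 4864 \sqrt{3}\right) + 34\right) = 42 \left(8882 - 4864 \sqrt{3}\right) = 373044 - 204288 \sqrt{3}$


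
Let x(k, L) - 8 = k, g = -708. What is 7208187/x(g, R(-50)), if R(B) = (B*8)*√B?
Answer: -1029741/100 ≈ -10297.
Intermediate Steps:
R(B) = 8*B^(3/2) (R(B) = (8*B)*√B = 8*B^(3/2))
x(k, L) = 8 + k
7208187/x(g, R(-50)) = 7208187/(8 - 708) = 7208187/(-700) = 7208187*(-1/700) = -1029741/100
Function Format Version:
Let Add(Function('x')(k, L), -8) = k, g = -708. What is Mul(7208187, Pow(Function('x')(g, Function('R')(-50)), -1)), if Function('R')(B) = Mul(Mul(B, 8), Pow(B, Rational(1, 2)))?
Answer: Rational(-1029741, 100) ≈ -10297.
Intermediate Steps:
Function('R')(B) = Mul(8, Pow(B, Rational(3, 2))) (Function('R')(B) = Mul(Mul(8, B), Pow(B, Rational(1, 2))) = Mul(8, Pow(B, Rational(3, 2))))
Function('x')(k, L) = Add(8, k)
Mul(7208187, Pow(Function('x')(g, Function('R')(-50)), -1)) = Mul(7208187, Pow(Add(8, -708), -1)) = Mul(7208187, Pow(-700, -1)) = Mul(7208187, Rational(-1, 700)) = Rational(-1029741, 100)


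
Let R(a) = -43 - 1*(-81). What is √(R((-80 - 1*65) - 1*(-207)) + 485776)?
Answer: √485814 ≈ 697.00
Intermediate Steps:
R(a) = 38 (R(a) = -43 + 81 = 38)
√(R((-80 - 1*65) - 1*(-207)) + 485776) = √(38 + 485776) = √485814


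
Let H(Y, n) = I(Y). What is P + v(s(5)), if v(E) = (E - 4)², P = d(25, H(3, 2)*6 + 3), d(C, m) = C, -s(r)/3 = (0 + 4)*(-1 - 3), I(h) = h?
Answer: 1961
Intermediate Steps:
s(r) = 48 (s(r) = -3*(0 + 4)*(-1 - 3) = -12*(-4) = -3*(-16) = 48)
H(Y, n) = Y
P = 25
v(E) = (-4 + E)²
P + v(s(5)) = 25 + (-4 + 48)² = 25 + 44² = 25 + 1936 = 1961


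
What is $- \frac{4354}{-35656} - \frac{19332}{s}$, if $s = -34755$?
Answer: $\frac{140104177}{206537380} \approx 0.67835$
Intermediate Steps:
$- \frac{4354}{-35656} - \frac{19332}{s} = - \frac{4354}{-35656} - \frac{19332}{-34755} = \left(-4354\right) \left(- \frac{1}{35656}\right) - - \frac{6444}{11585} = \frac{2177}{17828} + \frac{6444}{11585} = \frac{140104177}{206537380}$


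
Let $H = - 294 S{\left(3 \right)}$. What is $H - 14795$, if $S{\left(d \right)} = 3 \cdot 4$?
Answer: $-18323$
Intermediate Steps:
$S{\left(d \right)} = 12$
$H = -3528$ ($H = \left(-294\right) 12 = -3528$)
$H - 14795 = -3528 - 14795 = -18323$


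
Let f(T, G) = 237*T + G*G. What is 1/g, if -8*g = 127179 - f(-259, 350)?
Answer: -4/33031 ≈ -0.00012110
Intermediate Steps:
f(T, G) = G² + 237*T (f(T, G) = 237*T + G² = G² + 237*T)
g = -33031/4 (g = -(127179 - (350² + 237*(-259)))/8 = -(127179 - (122500 - 61383))/8 = -(127179 - 1*61117)/8 = -(127179 - 61117)/8 = -⅛*66062 = -33031/4 ≈ -8257.8)
1/g = 1/(-33031/4) = -4/33031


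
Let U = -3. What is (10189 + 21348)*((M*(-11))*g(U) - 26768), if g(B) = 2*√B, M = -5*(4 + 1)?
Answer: -844182416 + 17345350*I*√3 ≈ -8.4418e+8 + 3.0043e+7*I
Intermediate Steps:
M = -25 (M = -5*5 = -25)
(10189 + 21348)*((M*(-11))*g(U) - 26768) = (10189 + 21348)*((-25*(-11))*(2*√(-3)) - 26768) = 31537*(275*(2*(I*√3)) - 26768) = 31537*(275*(2*I*√3) - 26768) = 31537*(550*I*√3 - 26768) = 31537*(-26768 + 550*I*√3) = -844182416 + 17345350*I*√3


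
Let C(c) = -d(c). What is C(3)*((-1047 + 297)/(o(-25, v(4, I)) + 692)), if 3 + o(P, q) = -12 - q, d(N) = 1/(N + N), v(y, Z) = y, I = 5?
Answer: 125/673 ≈ 0.18574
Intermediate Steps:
d(N) = 1/(2*N)
C(c) = -1/(2*c)
o(P, q) = -15 - q (o(P, q) = -3 + (-12 - q) = -15 - q)
C(3)*((-1047 + 297)/(o(-25, v(4, I)) + 692)) = (-1/2/3)*((-1047 + 297)/((-15 - 1*4) + 692)) = (-1/2*1/3)*(-750/((-15 - 4) + 692)) = -(-125)/(-19 + 692) = -(-125)/673 = -1/6*(-750/673) = 125/673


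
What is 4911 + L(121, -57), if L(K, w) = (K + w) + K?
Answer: 5096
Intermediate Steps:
L(K, w) = w + 2*K
4911 + L(121, -57) = 4911 + (-57 + 2*121) = 4911 + (-57 + 242) = 4911 + 185 = 5096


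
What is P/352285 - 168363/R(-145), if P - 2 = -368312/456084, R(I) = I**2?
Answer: -1352556653235091/168905968976925 ≈ -8.0078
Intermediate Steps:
P = 135964/114021 (P = 2 - 368312/456084 = 2 - 368312*1/456084 = 2 - 92078/114021 = 135964/114021 ≈ 1.1924)
P/352285 - 168363/R(-145) = (135964/114021)/352285 - 168363/((-145)**2) = (135964/114021)*(1/352285) - 168363/21025 = 135964/40167887985 - 168363*1/21025 = 135964/40167887985 - 168363/21025 = -1352556653235091/168905968976925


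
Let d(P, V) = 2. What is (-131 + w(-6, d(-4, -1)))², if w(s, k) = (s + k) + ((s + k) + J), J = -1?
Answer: 19600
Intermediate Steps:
w(s, k) = -1 + 2*k + 2*s (w(s, k) = (s + k) + ((s + k) - 1) = (k + s) + ((k + s) - 1) = (k + s) + (-1 + k + s) = -1 + 2*k + 2*s)
(-131 + w(-6, d(-4, -1)))² = (-131 + (-1 + 2*2 + 2*(-6)))² = (-131 + (-1 + 4 - 12))² = (-131 - 9)² = (-140)² = 19600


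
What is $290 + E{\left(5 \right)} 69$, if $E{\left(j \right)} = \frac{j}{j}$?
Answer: $359$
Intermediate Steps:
$E{\left(j \right)} = 1$
$290 + E{\left(5 \right)} 69 = 290 + 1 \cdot 69 = 290 + 69 = 359$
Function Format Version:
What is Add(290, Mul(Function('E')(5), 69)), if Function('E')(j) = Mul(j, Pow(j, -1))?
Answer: 359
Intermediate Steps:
Function('E')(j) = 1
Add(290, Mul(Function('E')(5), 69)) = Add(290, Mul(1, 69)) = Add(290, 69) = 359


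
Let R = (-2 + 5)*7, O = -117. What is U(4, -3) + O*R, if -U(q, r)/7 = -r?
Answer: -2478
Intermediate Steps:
U(q, r) = 7*r (U(q, r) = -(-7)*r = 7*r)
R = 21 (R = 3*7 = 21)
U(4, -3) + O*R = 7*(-3) - 117*21 = -21 - 2457 = -2478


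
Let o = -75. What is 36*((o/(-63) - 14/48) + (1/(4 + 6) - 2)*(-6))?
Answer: 30993/70 ≈ 442.76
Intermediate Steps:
36*((o/(-63) - 14/48) + (1/(4 + 6) - 2)*(-6)) = 36*((-75/(-63) - 14/48) + (1/(4 + 6) - 2)*(-6)) = 36*((-75*(-1/63) - 14*1/48) + (1/10 - 2)*(-6)) = 36*((25/21 - 7/24) + (⅒ - 2)*(-6)) = 36*(151/168 - 19/10*(-6)) = 36*(151/168 + 57/5) = 36*(10331/840) = 30993/70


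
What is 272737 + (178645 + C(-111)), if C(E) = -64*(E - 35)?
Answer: 460726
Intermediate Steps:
C(E) = 2240 - 64*E (C(E) = -64*(-35 + E) = 2240 - 64*E)
272737 + (178645 + C(-111)) = 272737 + (178645 + (2240 - 64*(-111))) = 272737 + (178645 + (2240 + 7104)) = 272737 + (178645 + 9344) = 272737 + 187989 = 460726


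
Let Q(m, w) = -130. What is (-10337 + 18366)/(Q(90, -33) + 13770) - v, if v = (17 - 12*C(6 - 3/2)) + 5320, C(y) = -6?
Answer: -2379701/440 ≈ -5408.4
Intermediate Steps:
v = 5409 (v = (17 - 12*(-6)) + 5320 = (17 + 72) + 5320 = 89 + 5320 = 5409)
(-10337 + 18366)/(Q(90, -33) + 13770) - v = (-10337 + 18366)/(-130 + 13770) - 1*5409 = 8029/13640 - 5409 = 8029*(1/13640) - 5409 = 259/440 - 5409 = -2379701/440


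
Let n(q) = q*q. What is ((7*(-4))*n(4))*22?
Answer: -9856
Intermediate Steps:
n(q) = q²
((7*(-4))*n(4))*22 = ((7*(-4))*4²)*22 = -28*16*22 = -448*22 = -9856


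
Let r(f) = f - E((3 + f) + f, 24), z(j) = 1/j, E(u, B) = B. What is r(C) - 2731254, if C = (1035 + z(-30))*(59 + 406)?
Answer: -4500037/2 ≈ -2.2500e+6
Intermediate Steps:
C = 962519/2 (C = (1035 + 1/(-30))*(59 + 406) = (1035 - 1/30)*465 = (31049/30)*465 = 962519/2 ≈ 4.8126e+5)
r(f) = -24 + f (r(f) = f - 1*24 = f - 24 = -24 + f)
r(C) - 2731254 = (-24 + 962519/2) - 2731254 = 962471/2 - 2731254 = -4500037/2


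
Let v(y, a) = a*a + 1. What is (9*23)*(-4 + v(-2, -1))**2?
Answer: 828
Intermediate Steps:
v(y, a) = 1 + a**2 (v(y, a) = a**2 + 1 = 1 + a**2)
(9*23)*(-4 + v(-2, -1))**2 = (9*23)*(-4 + (1 + (-1)**2))**2 = 207*(-4 + (1 + 1))**2 = 207*(-4 + 2)**2 = 207*(-2)**2 = 207*4 = 828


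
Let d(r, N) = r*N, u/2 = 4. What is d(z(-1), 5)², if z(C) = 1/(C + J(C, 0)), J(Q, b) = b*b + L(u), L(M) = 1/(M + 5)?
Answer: 4225/144 ≈ 29.340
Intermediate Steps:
u = 8 (u = 2*4 = 8)
L(M) = 1/(5 + M)
J(Q, b) = 1/13 + b² (J(Q, b) = b*b + 1/(5 + 8) = b² + 1/13 = 1/13 + b²)
z(C) = 1/(1/13 + C) (z(C) = 1/(C + (1/13 + 0²)) = 1/(C + (1/13 + 0)) = 1/(C + 1/13) = 1/(1/13 + C))
d(r, N) = N*r
d(z(-1), 5)² = (5*(13/(1 + 13*(-1))))² = (5*(13/(1 - 13)))² = (5*(13/(-12)))² = (5*(13*(-1/12)))² = (5*(-13/12))² = (-65/12)² = 4225/144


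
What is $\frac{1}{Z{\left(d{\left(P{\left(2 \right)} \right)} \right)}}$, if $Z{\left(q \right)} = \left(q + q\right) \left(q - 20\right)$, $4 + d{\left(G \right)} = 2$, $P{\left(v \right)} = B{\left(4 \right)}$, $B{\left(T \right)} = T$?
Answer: $\frac{1}{88} \approx 0.011364$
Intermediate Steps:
$P{\left(v \right)} = 4$
$d{\left(G \right)} = -2$ ($d{\left(G \right)} = -4 + 2 = -2$)
$Z{\left(q \right)} = 2 q \left(-20 + q\right)$
$\frac{1}{Z{\left(d{\left(P{\left(2 \right)} \right)} \right)}} = \frac{1}{2 \left(-2\right) \left(-20 - 2\right)} = \frac{1}{2 \left(-2\right) \left(-22\right)} = \frac{1}{88}$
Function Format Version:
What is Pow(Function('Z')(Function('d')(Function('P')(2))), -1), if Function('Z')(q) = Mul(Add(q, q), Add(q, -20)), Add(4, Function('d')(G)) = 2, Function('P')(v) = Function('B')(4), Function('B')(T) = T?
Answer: Rational(1, 88) ≈ 0.011364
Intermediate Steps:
Function('P')(v) = 4
Function('d')(G) = -2 (Function('d')(G) = Add(-4, 2) = -2)
Function('Z')(q) = Mul(2, q, Add(-20, q)) (Function('Z')(q) = Mul(Mul(2, q), Add(-20, q)) = Mul(2, q, Add(-20, q)))
Pow(Function('Z')(Function('d')(Function('P')(2))), -1) = Pow(Mul(2, -2, Add(-20, -2)), -1) = Pow(Mul(2, -2, -22), -1) = Pow(88, -1) = Rational(1, 88)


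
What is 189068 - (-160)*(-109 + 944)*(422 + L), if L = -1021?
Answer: -79837332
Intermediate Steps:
189068 - (-160)*(-109 + 944)*(422 + L) = 189068 - (-160)*(-109 + 944)*(422 - 1021) = 189068 - (-160)*835*(-599) = 189068 - (-160)*(-500165) = 189068 - 1*80026400 = 189068 - 80026400 = -79837332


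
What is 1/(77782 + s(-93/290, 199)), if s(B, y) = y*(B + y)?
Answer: 290/34022563 ≈ 8.5238e-6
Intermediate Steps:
1/(77782 + s(-93/290, 199)) = 1/(77782 + 199*(-93/290 + 199)) = 1/(77782 + 199*(57617/290)) = 1/(77782 + 11465783/290) = 1/(34022563/290) = 290/34022563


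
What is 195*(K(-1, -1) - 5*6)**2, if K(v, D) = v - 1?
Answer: 199680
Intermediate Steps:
K(v, D) = -1 + v
195*(K(-1, -1) - 5*6)**2 = 195*((-1 - 1) - 5*6)**2 = 195*(-2 - 30)**2 = 195*(-32)**2 = 195*1024 = 199680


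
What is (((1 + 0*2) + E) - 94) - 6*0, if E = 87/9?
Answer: -250/3 ≈ -83.333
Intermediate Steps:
E = 29/3 (E = 87*(⅑) = 29/3 ≈ 9.6667)
(((1 + 0*2) + E) - 94) - 6*0 = (((1 + 0*2) + 29/3) - 94) - 6*0 = (((1 + 0) + 29/3) - 94) + 0 = ((1 + 29/3) - 94) + 0 = (32/3 - 94) + 0 = -250/3 + 0 = -250/3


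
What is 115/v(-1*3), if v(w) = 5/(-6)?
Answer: -138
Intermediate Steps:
v(w) = -⅚ (v(w) = 5*(-⅙) = -⅚)
115/v(-1*3) = 115/(-⅚) = 115*(-6/5) = -138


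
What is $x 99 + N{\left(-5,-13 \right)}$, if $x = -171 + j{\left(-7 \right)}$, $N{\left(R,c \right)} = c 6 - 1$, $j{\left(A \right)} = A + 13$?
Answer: $-16414$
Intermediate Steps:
$j{\left(A \right)} = 13 + A$
$N{\left(R,c \right)} = -1 + 6 c$ ($N{\left(R,c \right)} = 6 c - 1 = -1 + 6 c$)
$x = -165$ ($x = -171 + \left(13 - 7\right) = -171 + 6 = -165$)
$x 99 + N{\left(-5,-13 \right)} = \left(-165\right) 99 + \left(-1 + 6 \left(-13\right)\right) = -16335 - 79 = -16414$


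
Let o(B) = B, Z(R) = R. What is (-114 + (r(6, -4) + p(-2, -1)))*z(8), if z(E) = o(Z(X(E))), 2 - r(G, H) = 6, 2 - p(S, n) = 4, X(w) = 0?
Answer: 0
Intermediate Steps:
p(S, n) = -2 (p(S, n) = 2 - 1*4 = 2 - 4 = -2)
r(G, H) = -4 (r(G, H) = 2 - 1*6 = 2 - 6 = -4)
z(E) = 0
(-114 + (r(6, -4) + p(-2, -1)))*z(8) = (-114 + (-4 - 2))*0 = (-114 - 6)*0 = -120*0 = 0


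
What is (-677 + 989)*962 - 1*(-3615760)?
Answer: 3915904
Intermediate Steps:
(-677 + 989)*962 - 1*(-3615760) = 312*962 + 3615760 = 300144 + 3615760 = 3915904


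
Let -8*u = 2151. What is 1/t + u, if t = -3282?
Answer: -3529795/13128 ≈ -268.88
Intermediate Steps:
u = -2151/8 (u = -⅛*2151 = -2151/8 ≈ -268.88)
1/t + u = 1/(-3282) - 2151/8 = -1/3282 - 2151/8 = -3529795/13128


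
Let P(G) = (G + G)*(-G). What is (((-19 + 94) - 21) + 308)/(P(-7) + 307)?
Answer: 362/209 ≈ 1.7321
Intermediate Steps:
P(G) = -2*G² (P(G) = (2*G)*(-G) = -2*G²)
(((-19 + 94) - 21) + 308)/(P(-7) + 307) = (((-19 + 94) - 21) + 308)/(-2*(-7)² + 307) = ((75 - 21) + 308)/(-2*49 + 307) = (54 + 308)/(-98 + 307) = 362/209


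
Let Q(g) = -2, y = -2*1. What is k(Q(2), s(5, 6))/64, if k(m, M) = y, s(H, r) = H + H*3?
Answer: -1/32 ≈ -0.031250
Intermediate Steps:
y = -2
s(H, r) = 4*H (s(H, r) = H + 3*H = 4*H)
k(m, M) = -2
k(Q(2), s(5, 6))/64 = -2/64 = -2*1/64 = -1/32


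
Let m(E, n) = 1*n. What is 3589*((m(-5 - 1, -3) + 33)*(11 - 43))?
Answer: -3445440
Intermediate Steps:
m(E, n) = n
3589*((m(-5 - 1, -3) + 33)*(11 - 43)) = 3589*((-3 + 33)*(11 - 43)) = 3589*(30*(-32)) = 3589*(-960) = -3445440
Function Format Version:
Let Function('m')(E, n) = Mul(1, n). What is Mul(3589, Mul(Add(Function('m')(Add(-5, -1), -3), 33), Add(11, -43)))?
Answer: -3445440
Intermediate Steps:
Function('m')(E, n) = n
Mul(3589, Mul(Add(Function('m')(Add(-5, -1), -3), 33), Add(11, -43))) = Mul(3589, Mul(Add(-3, 33), Add(11, -43))) = Mul(3589, Mul(30, -32)) = Mul(3589, -960) = -3445440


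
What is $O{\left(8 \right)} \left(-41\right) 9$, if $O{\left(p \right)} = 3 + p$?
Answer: $-4059$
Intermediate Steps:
$O{\left(8 \right)} \left(-41\right) 9 = \left(3 + 8\right) \left(-41\right) 9 = 11 \left(-41\right) 9 = \left(-451\right) 9 = -4059$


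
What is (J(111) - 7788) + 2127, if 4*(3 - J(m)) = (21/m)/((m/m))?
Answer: -837391/148 ≈ -5658.0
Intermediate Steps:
J(m) = 3 - 21/(4*m) (J(m) = 3 - 21/m/(4*(m/m)) = 3 - 21/m/(4*1) = 3 - 21/m/4 = 3 - 21/(4*m))
(J(111) - 7788) + 2127 = ((3 - 21/4/111) - 7788) + 2127 = ((3 - 21/4*1/111) - 7788) + 2127 = ((3 - 7/148) - 7788) + 2127 = (437/148 - 7788) + 2127 = -1152187/148 + 2127 = -837391/148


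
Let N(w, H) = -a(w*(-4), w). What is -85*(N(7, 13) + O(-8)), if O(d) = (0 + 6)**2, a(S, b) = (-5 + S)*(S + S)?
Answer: 154020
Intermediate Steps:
a(S, b) = 2*S*(-5 + S) (a(S, b) = (-5 + S)*(2*S) = 2*S*(-5 + S))
O(d) = 36 (O(d) = 6**2 = 36)
N(w, H) = 8*w*(-5 - 4*w) (N(w, H) = -2*w*(-4)*(-5 + w*(-4)) = -2*(-4*w)*(-5 - 4*w) = -(-8)*w*(-5 - 4*w) = 8*w*(-5 - 4*w))
-85*(N(7, 13) + O(-8)) = -85*(-8*7*(5 + 4*7) + 36) = -85*(-8*7*(5 + 28) + 36) = -85*(-8*7*33 + 36) = -85*(-1848 + 36) = -85*(-1812) = 154020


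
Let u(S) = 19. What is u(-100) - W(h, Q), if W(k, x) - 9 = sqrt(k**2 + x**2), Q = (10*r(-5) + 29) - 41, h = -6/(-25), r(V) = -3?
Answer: 10 - 6*sqrt(30626)/25 ≈ -32.001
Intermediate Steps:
h = 6/25 (h = -6*(-1/25) = 6/25 ≈ 0.24000)
Q = -42 (Q = (10*(-3) + 29) - 41 = (-30 + 29) - 41 = -1 - 41 = -42)
W(k, x) = 9 + sqrt(k**2 + x**2)
u(-100) - W(h, Q) = 19 - (9 + sqrt((6/25)**2 + (-42)**2)) = 19 - (9 + sqrt(36/625 + 1764)) = 19 - (9 + sqrt(1102536/625)) = 19 - (9 + 6*sqrt(30626)/25) = 19 + (-9 - 6*sqrt(30626)/25) = 10 - 6*sqrt(30626)/25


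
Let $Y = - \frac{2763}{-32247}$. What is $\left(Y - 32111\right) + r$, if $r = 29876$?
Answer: $- \frac{8007698}{3583} \approx -2234.9$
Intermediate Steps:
$Y = \frac{307}{3583}$ ($Y = \left(-2763\right) \left(- \frac{1}{32247}\right) = \frac{307}{3583} \approx 0.085682$)
$\left(Y - 32111\right) + r = \left(\frac{307}{3583} - 32111\right) + 29876 = - \frac{115053406}{3583} + 29876 = - \frac{8007698}{3583}$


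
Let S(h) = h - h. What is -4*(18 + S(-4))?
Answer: -72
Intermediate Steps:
S(h) = 0
-4*(18 + S(-4)) = -4*(18 + 0) = -4*18 = -72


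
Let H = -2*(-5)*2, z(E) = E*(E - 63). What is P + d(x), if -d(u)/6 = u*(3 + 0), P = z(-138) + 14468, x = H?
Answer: 41846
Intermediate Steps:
z(E) = E*(-63 + E)
H = 20 (H = 10*2 = 20)
x = 20
P = 42206 (P = -138*(-63 - 138) + 14468 = -138*(-201) + 14468 = 27738 + 14468 = 42206)
d(u) = -18*u (d(u) = -6*u*(3 + 0) = -6*u*3 = -18*u)
P + d(x) = 42206 - 18*20 = 42206 - 360 = 41846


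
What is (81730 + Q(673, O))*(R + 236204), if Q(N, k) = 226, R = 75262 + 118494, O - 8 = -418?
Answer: 35237801760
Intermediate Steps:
O = -410 (O = 8 - 418 = -410)
R = 193756
(81730 + Q(673, O))*(R + 236204) = (81730 + 226)*(193756 + 236204) = 81956*429960 = 35237801760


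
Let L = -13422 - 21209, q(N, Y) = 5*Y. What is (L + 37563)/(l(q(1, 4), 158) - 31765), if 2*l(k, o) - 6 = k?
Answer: -733/7938 ≈ -0.092341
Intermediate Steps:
l(k, o) = 3 + k/2
L = -34631
(L + 37563)/(l(q(1, 4), 158) - 31765) = (-34631 + 37563)/((3 + (5*4)/2) - 31765) = 2932/((3 + (1/2)*20) - 31765) = 2932/((3 + 10) - 31765) = 2932/(13 - 31765) = 2932/(-31752) = 2932*(-1/31752) = -733/7938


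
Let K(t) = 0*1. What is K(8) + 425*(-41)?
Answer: -17425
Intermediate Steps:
K(t) = 0
K(8) + 425*(-41) = 0 + 425*(-41) = 0 - 17425 = -17425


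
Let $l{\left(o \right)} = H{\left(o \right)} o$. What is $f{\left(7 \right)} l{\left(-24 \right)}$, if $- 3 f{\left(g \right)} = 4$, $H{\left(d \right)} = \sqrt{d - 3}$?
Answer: $96 i \sqrt{3} \approx 166.28 i$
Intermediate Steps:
$H{\left(d \right)} = \sqrt{-3 + d}$
$f{\left(g \right)} = - \frac{4}{3}$ ($f{\left(g \right)} = \left(- \frac{1}{3}\right) 4 = - \frac{4}{3}$)
$l{\left(o \right)} = o \sqrt{-3 + o}$ ($l{\left(o \right)} = \sqrt{-3 + o} o = o \sqrt{-3 + o}$)
$f{\left(7 \right)} l{\left(-24 \right)} = - \frac{4 \left(- 24 \sqrt{-3 - 24}\right)}{3} = - \frac{4 \left(- 24 \sqrt{-27}\right)}{3} = - \frac{4 \left(- 24 \cdot 3 i \sqrt{3}\right)}{3} = - \frac{4 \left(- 72 i \sqrt{3}\right)}{3} = 96 i \sqrt{3}$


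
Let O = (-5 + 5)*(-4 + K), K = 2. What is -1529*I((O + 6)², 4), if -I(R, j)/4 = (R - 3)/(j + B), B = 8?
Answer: 16819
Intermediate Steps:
O = 0 (O = (-5 + 5)*(-4 + 2) = 0*(-2) = 0)
I(R, j) = -4*(-3 + R)/(8 + j) (I(R, j) = -4*(R - 3)/(j + 8) = -4*(-3 + R)/(8 + j))
-1529*I((O + 6)², 4) = -6116*(3 - (0 + 6)²)/(8 + 4) = -6116*(3 - 1*6²)/12 = -6116*(3 - 1*36)/12 = -6116*(3 - 36)/12 = -6116*(-33)/12 = -1529*(-11) = 16819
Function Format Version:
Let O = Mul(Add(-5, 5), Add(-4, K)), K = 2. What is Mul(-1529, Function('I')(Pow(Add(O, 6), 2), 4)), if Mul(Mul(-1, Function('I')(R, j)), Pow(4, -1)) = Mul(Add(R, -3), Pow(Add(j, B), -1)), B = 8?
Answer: 16819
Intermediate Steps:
O = 0 (O = Mul(Add(-5, 5), Add(-4, 2)) = Mul(0, -2) = 0)
Function('I')(R, j) = Mul(-4, Pow(Add(8, j), -1), Add(-3, R)) (Function('I')(R, j) = Mul(-4, Mul(Add(R, -3), Pow(Add(j, 8), -1))) = Mul(-4, Mul(Add(-3, R), Pow(Add(8, j), -1))) = Mul(-4, Mul(Pow(Add(8, j), -1), Add(-3, R))) = Mul(-4, Pow(Add(8, j), -1), Add(-3, R)))
Mul(-1529, Function('I')(Pow(Add(O, 6), 2), 4)) = Mul(-1529, Mul(4, Pow(Add(8, 4), -1), Add(3, Mul(-1, Pow(Add(0, 6), 2))))) = Mul(-1529, Mul(4, Pow(12, -1), Add(3, Mul(-1, Pow(6, 2))))) = Mul(-1529, Mul(4, Rational(1, 12), Add(3, Mul(-1, 36)))) = Mul(-1529, Mul(4, Rational(1, 12), Add(3, -36))) = Mul(-1529, Mul(4, Rational(1, 12), -33)) = Mul(-1529, -11) = 16819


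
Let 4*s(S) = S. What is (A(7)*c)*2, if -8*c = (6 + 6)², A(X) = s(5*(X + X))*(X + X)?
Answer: -8820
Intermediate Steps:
s(S) = S/4
A(X) = 5*X² (A(X) = ((5*(X + X))/4)*(X + X) = ((5*(2*X))/4)*(2*X) = ((10*X)/4)*(2*X) = (5*X/2)*(2*X) = 5*X²)
c = -18 (c = -(6 + 6)²/8 = -⅛*12² = -⅛*144 = -18)
(A(7)*c)*2 = ((5*7²)*(-18))*2 = ((5*49)*(-18))*2 = (245*(-18))*2 = -4410*2 = -8820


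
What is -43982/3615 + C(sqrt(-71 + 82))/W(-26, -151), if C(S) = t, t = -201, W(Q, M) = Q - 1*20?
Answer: -1296557/166290 ≈ -7.7970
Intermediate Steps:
W(Q, M) = -20 + Q (W(Q, M) = Q - 20 = -20 + Q)
C(S) = -201
-43982/3615 + C(sqrt(-71 + 82))/W(-26, -151) = -43982/3615 - 201/(-20 - 26) = -43982*1/3615 - 201/(-46) = -43982/3615 - 201*(-1/46) = -43982/3615 + 201/46 = -1296557/166290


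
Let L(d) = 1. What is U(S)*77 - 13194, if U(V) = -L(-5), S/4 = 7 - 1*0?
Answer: -13271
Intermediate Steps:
S = 28 (S = 4*(7 - 1*0) = 4*(7 + 0) = 4*7 = 28)
U(V) = -1 (U(V) = -1*1 = -1)
U(S)*77 - 13194 = -1*77 - 13194 = -77 - 13194 = -13271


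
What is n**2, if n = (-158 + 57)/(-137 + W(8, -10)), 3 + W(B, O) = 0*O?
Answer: 10201/19600 ≈ 0.52046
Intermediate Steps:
W(B, O) = -3 (W(B, O) = -3 + 0*O = -3 + 0 = -3)
n = 101/140 (n = (-158 + 57)/(-137 - 3) = -101/(-140) = -101*(-1/140) = 101/140 ≈ 0.72143)
n**2 = (101/140)**2 = 10201/19600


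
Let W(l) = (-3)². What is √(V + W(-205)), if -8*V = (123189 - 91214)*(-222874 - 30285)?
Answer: √16189518194/4 ≈ 31810.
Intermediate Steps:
W(l) = 9
V = 8094759025/8 (V = -(123189 - 91214)*(-222874 - 30285)/8 = -31975*(-253159)/8 = -⅛*(-8094759025) = 8094759025/8 ≈ 1.0118e+9)
√(V + W(-205)) = √(8094759025/8 + 9) = √(8094759097/8) = √16189518194/4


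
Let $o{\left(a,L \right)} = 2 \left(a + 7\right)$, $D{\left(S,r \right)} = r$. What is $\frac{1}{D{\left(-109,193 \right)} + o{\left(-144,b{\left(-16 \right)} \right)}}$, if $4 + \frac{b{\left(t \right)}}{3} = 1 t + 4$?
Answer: $- \frac{1}{81} \approx -0.012346$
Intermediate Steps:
$b{\left(t \right)} = 3 t$ ($b{\left(t \right)} = -12 + 3 \left(1 t + 4\right) = -12 + 3 \left(t + 4\right) = -12 + 3 \left(4 + t\right) = -12 + \left(12 + 3 t\right) = 3 t$)
$o{\left(a,L \right)} = 14 + 2 a$ ($o{\left(a,L \right)} = 2 \left(7 + a\right) = 14 + 2 a$)
$\frac{1}{D{\left(-109,193 \right)} + o{\left(-144,b{\left(-16 \right)} \right)}} = \frac{1}{193 + \left(14 + 2 \left(-144\right)\right)} = \frac{1}{193 + \left(14 - 288\right)} = \frac{1}{193 - 274} = \frac{1}{-81} = - \frac{1}{81}$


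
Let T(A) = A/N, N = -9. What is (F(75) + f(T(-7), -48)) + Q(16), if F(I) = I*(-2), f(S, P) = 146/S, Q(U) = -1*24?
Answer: 96/7 ≈ 13.714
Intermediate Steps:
Q(U) = -24
T(A) = -A/9 (T(A) = A/(-9) = A*(-⅑) = -A/9)
F(I) = -2*I
(F(75) + f(T(-7), -48)) + Q(16) = (-2*75 + 146/((-⅑*(-7)))) - 24 = (-150 + 146/(7/9)) - 24 = (-150 + 146*(9/7)) - 24 = (-150 + 1314/7) - 24 = 264/7 - 24 = 96/7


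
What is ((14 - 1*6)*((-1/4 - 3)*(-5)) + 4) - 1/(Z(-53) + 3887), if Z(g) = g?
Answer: 513755/3834 ≈ 134.00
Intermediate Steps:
((14 - 1*6)*((-1/4 - 3)*(-5)) + 4) - 1/(Z(-53) + 3887) = ((14 - 1*6)*((-1/4 - 3)*(-5)) + 4) - 1/(-53 + 3887) = ((14 - 6)*((-1*¼ - 3)*(-5)) + 4) - 1/3834 = (8*((-¼ - 3)*(-5)) + 4) - 1*1/3834 = (8*(-13/4*(-5)) + 4) - 1/3834 = (8*(65/4) + 4) - 1/3834 = (130 + 4) - 1/3834 = 134 - 1/3834 = 513755/3834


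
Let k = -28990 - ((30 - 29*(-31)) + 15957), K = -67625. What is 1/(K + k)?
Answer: -1/113501 ≈ -8.8105e-6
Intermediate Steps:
k = -45876 (k = -28990 - ((30 + 899) + 15957) = -28990 - (929 + 15957) = -28990 - 1*16886 = -28990 - 16886 = -45876)
1/(K + k) = 1/(-67625 - 45876) = 1/(-113501) = -1/113501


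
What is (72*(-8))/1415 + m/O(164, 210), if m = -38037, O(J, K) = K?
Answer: -3596221/19810 ≈ -181.54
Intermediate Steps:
(72*(-8))/1415 + m/O(164, 210) = (72*(-8))/1415 - 38037/210 = -576*1/1415 - 38037*1/210 = -576/1415 - 12679/70 = -3596221/19810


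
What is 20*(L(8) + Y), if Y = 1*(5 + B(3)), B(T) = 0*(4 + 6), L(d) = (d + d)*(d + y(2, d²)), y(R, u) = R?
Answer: 3300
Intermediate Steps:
L(d) = 2*d*(2 + d) (L(d) = (d + d)*(d + 2) = (2*d)*(2 + d) = 2*d*(2 + d))
B(T) = 0 (B(T) = 0*10 = 0)
Y = 5 (Y = 1*(5 + 0) = 1*5 = 5)
20*(L(8) + Y) = 20*(2*8*(2 + 8) + 5) = 20*(2*8*10 + 5) = 20*(160 + 5) = 20*165 = 3300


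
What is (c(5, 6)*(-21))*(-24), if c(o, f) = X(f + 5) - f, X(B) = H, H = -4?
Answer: -5040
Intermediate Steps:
X(B) = -4
c(o, f) = -4 - f
(c(5, 6)*(-21))*(-24) = ((-4 - 1*6)*(-21))*(-24) = ((-4 - 6)*(-21))*(-24) = -10*(-21)*(-24) = 210*(-24) = -5040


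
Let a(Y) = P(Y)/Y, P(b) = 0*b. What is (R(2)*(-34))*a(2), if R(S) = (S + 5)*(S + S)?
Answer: 0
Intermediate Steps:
R(S) = 2*S*(5 + S) (R(S) = (5 + S)*(2*S) = 2*S*(5 + S))
P(b) = 0
a(Y) = 0 (a(Y) = 0/Y = 0)
(R(2)*(-34))*a(2) = ((2*2*(5 + 2))*(-34))*0 = ((2*2*7)*(-34))*0 = (28*(-34))*0 = -952*0 = 0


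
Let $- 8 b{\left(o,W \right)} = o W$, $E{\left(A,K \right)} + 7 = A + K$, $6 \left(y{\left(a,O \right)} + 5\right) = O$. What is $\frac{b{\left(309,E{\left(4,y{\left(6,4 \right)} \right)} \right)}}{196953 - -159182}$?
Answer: $\frac{1133}{1424540} \approx 0.00079534$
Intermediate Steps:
$y{\left(a,O \right)} = -5 + \frac{O}{6}$
$E{\left(A,K \right)} = -7 + A + K$ ($E{\left(A,K \right)} = -7 + \left(A + K\right) = -7 + A + K$)
$b{\left(o,W \right)} = - \frac{W o}{8}$ ($b{\left(o,W \right)} = - \frac{o W}{8} = - \frac{W o}{8}$)
$\frac{b{\left(309,E{\left(4,y{\left(6,4 \right)} \right)} \right)}}{196953 - -159182} = \frac{\left(- \frac{1}{8}\right) \left(-7 + 4 + \left(-5 + \frac{1}{6} \cdot 4\right)\right) 309}{196953 - -159182} = \frac{\left(- \frac{1}{8}\right) \left(-7 + 4 + \left(-5 + \frac{2}{3}\right)\right) 309}{196953 + 159182} = \frac{\left(- \frac{1}{8}\right) \left(-7 + 4 - \frac{13}{3}\right) 309}{356135} = \left(- \frac{1}{8}\right) \left(- \frac{22}{3}\right) 309 \cdot \frac{1}{356135} = \frac{1133}{4} \cdot \frac{1}{356135} = \frac{1133}{1424540}$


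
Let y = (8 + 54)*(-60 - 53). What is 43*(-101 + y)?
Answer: -305601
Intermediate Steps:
y = -7006 (y = 62*(-113) = -7006)
43*(-101 + y) = 43*(-101 - 7006) = 43*(-7107) = -305601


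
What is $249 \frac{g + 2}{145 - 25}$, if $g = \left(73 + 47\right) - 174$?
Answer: $- \frac{1079}{10} \approx -107.9$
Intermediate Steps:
$g = -54$ ($g = 120 - 174 = -54$)
$249 \frac{g + 2}{145 - 25} = 249 \frac{-54 + 2}{145 - 25} = 249 \left(- \frac{52}{120}\right) = 249 \left(\left(-52\right) \frac{1}{120}\right) = 249 \left(- \frac{13}{30}\right) = - \frac{1079}{10}$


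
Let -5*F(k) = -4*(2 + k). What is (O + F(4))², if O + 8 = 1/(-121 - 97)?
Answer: 12201049/1188100 ≈ 10.269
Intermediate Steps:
F(k) = 8/5 + 4*k/5 (F(k) = -(-4)*(2 + k)/5 = -(-8 - 4*k)/5 = 8/5 + 4*k/5)
O = -1745/218 (O = -8 + 1/(-121 - 97) = -8 + 1/(-218) = -8 - 1/218 = -1745/218 ≈ -8.0046)
(O + F(4))² = (-1745/218 + (8/5 + (⅘)*4))² = (-1745/218 + (8/5 + 16/5))² = (-1745/218 + 24/5)² = (-3493/1090)² = 12201049/1188100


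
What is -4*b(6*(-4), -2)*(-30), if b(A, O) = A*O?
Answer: 5760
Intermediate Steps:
-4*b(6*(-4), -2)*(-30) = -4*6*(-4)*(-2)*(-30) = -(-96)*(-2)*(-30) = -4*48*(-30) = -192*(-30) = 5760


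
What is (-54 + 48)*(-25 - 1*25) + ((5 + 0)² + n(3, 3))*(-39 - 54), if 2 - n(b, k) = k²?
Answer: -1374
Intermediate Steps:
n(b, k) = 2 - k²
(-54 + 48)*(-25 - 1*25) + ((5 + 0)² + n(3, 3))*(-39 - 54) = (-54 + 48)*(-25 - 1*25) + ((5 + 0)² + (2 - 1*3²))*(-39 - 54) = -6*(-25 - 25) + (5² + (2 - 1*9))*(-93) = -6*(-50) + (25 + (2 - 9))*(-93) = 300 + (25 - 7)*(-93) = 300 + 18*(-93) = 300 - 1674 = -1374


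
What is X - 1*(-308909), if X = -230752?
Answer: 78157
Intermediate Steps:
X - 1*(-308909) = -230752 - 1*(-308909) = -230752 + 308909 = 78157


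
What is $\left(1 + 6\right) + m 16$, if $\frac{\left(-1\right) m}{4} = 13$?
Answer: $-825$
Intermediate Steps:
$m = -52$ ($m = \left(-4\right) 13 = -52$)
$\left(1 + 6\right) + m 16 = \left(1 + 6\right) - 832 = 7 - 832 = -825$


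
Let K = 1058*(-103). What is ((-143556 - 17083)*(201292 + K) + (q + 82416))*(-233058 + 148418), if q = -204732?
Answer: 1255210651363520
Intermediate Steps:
K = -108974
((-143556 - 17083)*(201292 + K) + (q + 82416))*(-233058 + 148418) = ((-143556 - 17083)*(201292 - 108974) + (-204732 + 82416))*(-233058 + 148418) = (-160639*92318 - 122316)*(-84640) = (-14829871202 - 122316)*(-84640) = -14829993518*(-84640) = 1255210651363520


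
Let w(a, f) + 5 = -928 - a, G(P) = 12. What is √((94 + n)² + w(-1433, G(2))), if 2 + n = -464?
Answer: 2*√34721 ≈ 372.67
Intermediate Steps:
w(a, f) = -933 - a (w(a, f) = -5 + (-928 - a) = -933 - a)
n = -466 (n = -2 - 464 = -466)
√((94 + n)² + w(-1433, G(2))) = √((94 - 466)² + (-933 - 1*(-1433))) = √((-372)² + (-933 + 1433)) = √(138384 + 500) = √138884 = 2*√34721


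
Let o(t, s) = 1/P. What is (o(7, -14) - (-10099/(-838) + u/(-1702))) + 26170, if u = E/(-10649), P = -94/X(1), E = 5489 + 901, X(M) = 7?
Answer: 4668234988112948/178463854207 ≈ 26158.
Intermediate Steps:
E = 6390
P = -94/7 ≈ -13.429
u = -6390/10649 (u = 6390/(-10649) = 6390*(-1/10649) = -6390/10649 ≈ -0.60006)
o(t, s) = -7/94 (o(t, s) = 1/(-94/7) = -7/94)
(o(7, -14) - (-10099/(-838) + u/(-1702))) + 26170 = (-7/94 - (-10099/(-838) - 6390/10649/(-1702))) + 26170 = (-7/94 - (-10099*(-1/838) - 6390/10649*(-1/1702))) + 26170 = (-7/94 - (10099/838 + 3195/9062299)) + 26170 = (-7/94 - 1*91522835011/7594206562) + 26170 = (-7/94 - 91522835011/7594206562) + 26170 = -2164076484242/178463854207 + 26170 = 4668234988112948/178463854207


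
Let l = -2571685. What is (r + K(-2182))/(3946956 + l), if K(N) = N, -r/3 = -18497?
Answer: 53309/1375271 ≈ 0.038763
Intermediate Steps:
r = 55491 (r = -3*(-18497) = 55491)
(r + K(-2182))/(3946956 + l) = (55491 - 2182)/(3946956 - 2571685) = 53309/1375271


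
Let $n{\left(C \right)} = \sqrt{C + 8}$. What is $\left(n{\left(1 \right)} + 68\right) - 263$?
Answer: $-192$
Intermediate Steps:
$n{\left(C \right)} = \sqrt{8 + C}$
$\left(n{\left(1 \right)} + 68\right) - 263 = \left(\sqrt{8 + 1} + 68\right) - 263 = \left(\sqrt{9} + 68\right) - 263 = \left(3 + 68\right) - 263 = 71 - 263 = -192$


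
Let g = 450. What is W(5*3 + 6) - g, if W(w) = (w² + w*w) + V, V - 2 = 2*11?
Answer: 456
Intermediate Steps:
V = 24 (V = 2 + 2*11 = 2 + 22 = 24)
W(w) = 24 + 2*w² (W(w) = (w² + w*w) + 24 = (w² + w²) + 24 = 2*w² + 24 = 24 + 2*w²)
W(5*3 + 6) - g = (24 + 2*(5*3 + 6)²) - 1*450 = (24 + 2*(15 + 6)²) - 450 = (24 + 2*21²) - 450 = (24 + 2*441) - 450 = (24 + 882) - 450 = 906 - 450 = 456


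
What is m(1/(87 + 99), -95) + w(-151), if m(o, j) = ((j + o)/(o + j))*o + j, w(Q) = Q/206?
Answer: -916975/9579 ≈ -95.728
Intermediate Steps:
w(Q) = Q/206 (w(Q) = Q*(1/206) = Q/206)
m(o, j) = j + o (m(o, j) = ((j + o)/(j + o))*o + j = 1*o + j = o + j = j + o)
m(1/(87 + 99), -95) + w(-151) = (-95 + 1/(87 + 99)) + (1/206)*(-151) = (-95 + 1/186) - 151/206 = -17669/186 - 151/206 = -916975/9579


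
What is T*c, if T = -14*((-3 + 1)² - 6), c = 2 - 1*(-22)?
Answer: 672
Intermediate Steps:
c = 24 (c = 2 + 22 = 24)
T = 28 (T = -14*((-2)² - 6) = -14*(4 - 6) = -14*(-2) = 28)
T*c = 28*24 = 672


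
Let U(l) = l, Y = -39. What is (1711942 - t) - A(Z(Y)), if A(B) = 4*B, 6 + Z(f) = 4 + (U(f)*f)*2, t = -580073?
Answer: 2279855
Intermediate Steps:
Z(f) = -2 + 2*f**2 (Z(f) = -6 + (4 + (f*f)*2) = -6 + (4 + f**2*2) = -6 + (4 + 2*f**2) = -2 + 2*f**2)
(1711942 - t) - A(Z(Y)) = (1711942 - 1*(-580073)) - 4*(-2 + 2*(-39)**2) = (1711942 + 580073) - 4*(-2 + 2*1521) = 2292015 - 4*(-2 + 3042) = 2292015 - 4*3040 = 2292015 - 1*12160 = 2292015 - 12160 = 2279855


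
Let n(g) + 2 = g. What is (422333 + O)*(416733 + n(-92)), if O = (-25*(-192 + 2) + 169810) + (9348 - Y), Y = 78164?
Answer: 220017473203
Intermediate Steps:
n(g) = -2 + g
O = 105744 (O = (-25*(-192 + 2) + 169810) + (9348 - 1*78164) = (-25*(-190) + 169810) + (9348 - 78164) = (4750 + 169810) - 68816 = 174560 - 68816 = 105744)
(422333 + O)*(416733 + n(-92)) = (422333 + 105744)*(416733 + (-2 - 92)) = 528077*(416733 - 94) = 528077*416639 = 220017473203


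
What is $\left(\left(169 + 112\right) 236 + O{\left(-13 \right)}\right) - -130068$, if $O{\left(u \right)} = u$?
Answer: $196371$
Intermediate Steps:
$\left(\left(169 + 112\right) 236 + O{\left(-13 \right)}\right) - -130068 = \left(\left(169 + 112\right) 236 - 13\right) - -130068 = \left(281 \cdot 236 - 13\right) + 130068 = \left(66316 - 13\right) + 130068 = 66303 + 130068 = 196371$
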